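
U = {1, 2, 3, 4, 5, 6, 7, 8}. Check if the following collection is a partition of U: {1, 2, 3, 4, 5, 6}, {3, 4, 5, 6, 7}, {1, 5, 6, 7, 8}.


A partition requires: (1) non-empty parts, (2) pairwise disjoint, (3) union = U
Parts: {1, 2, 3, 4, 5, 6}, {3, 4, 5, 6, 7}, {1, 5, 6, 7, 8}
Union of parts: {1, 2, 3, 4, 5, 6, 7, 8}
U = {1, 2, 3, 4, 5, 6, 7, 8}
All non-empty? True
Pairwise disjoint? False
Covers U? True

No, not a valid partition


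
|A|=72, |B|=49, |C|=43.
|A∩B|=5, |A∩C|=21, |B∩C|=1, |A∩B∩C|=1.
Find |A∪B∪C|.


|A∪B∪C| = |A|+|B|+|C| - |A∩B|-|A∩C|-|B∩C| + |A∩B∩C|
= 72+49+43 - 5-21-1 + 1
= 164 - 27 + 1
= 138

|A ∪ B ∪ C| = 138


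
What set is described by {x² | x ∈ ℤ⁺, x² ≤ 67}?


Checking each candidate:
Condition: positive perfect squares ≤ 67
Result = {1, 4, 9, 16, 25, 36, 49, 64}

{1, 4, 9, 16, 25, 36, 49, 64}


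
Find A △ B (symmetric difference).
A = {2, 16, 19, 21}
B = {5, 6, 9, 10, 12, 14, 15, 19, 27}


A △ B = (A \ B) ∪ (B \ A) = elements in exactly one of A or B
A \ B = {2, 16, 21}
B \ A = {5, 6, 9, 10, 12, 14, 15, 27}
A △ B = {2, 5, 6, 9, 10, 12, 14, 15, 16, 21, 27}

A △ B = {2, 5, 6, 9, 10, 12, 14, 15, 16, 21, 27}


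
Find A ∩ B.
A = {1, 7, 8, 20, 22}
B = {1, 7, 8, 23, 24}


A ∩ B = elements in both A and B
A = {1, 7, 8, 20, 22}
B = {1, 7, 8, 23, 24}
A ∩ B = {1, 7, 8}

A ∩ B = {1, 7, 8}


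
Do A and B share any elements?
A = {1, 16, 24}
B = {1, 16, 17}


Disjoint means A ∩ B = ∅.
A ∩ B = {1, 16}
A ∩ B ≠ ∅, so A and B are NOT disjoint.

Yes — A and B share the element(s) of A ∩ B = {1, 16}, so they are not disjoint


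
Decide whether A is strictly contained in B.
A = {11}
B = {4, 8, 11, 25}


A ⊂ B requires: A ⊆ B AND A ≠ B.
A ⊆ B? Yes
A = B? No
A ⊂ B: Yes (A is a proper subset of B)

Yes, A ⊂ B


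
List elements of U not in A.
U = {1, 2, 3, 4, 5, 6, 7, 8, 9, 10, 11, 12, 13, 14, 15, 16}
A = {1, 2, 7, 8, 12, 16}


Aᶜ = U \ A = elements in U but not in A
U = {1, 2, 3, 4, 5, 6, 7, 8, 9, 10, 11, 12, 13, 14, 15, 16}
A = {1, 2, 7, 8, 12, 16}
Aᶜ = {3, 4, 5, 6, 9, 10, 11, 13, 14, 15}

Aᶜ = {3, 4, 5, 6, 9, 10, 11, 13, 14, 15}


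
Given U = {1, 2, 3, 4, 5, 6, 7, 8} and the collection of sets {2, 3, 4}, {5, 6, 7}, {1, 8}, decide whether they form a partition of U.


A partition requires: (1) non-empty parts, (2) pairwise disjoint, (3) union = U
Parts: {2, 3, 4}, {5, 6, 7}, {1, 8}
Union of parts: {1, 2, 3, 4, 5, 6, 7, 8}
U = {1, 2, 3, 4, 5, 6, 7, 8}
All non-empty? True
Pairwise disjoint? True
Covers U? True

Yes, valid partition


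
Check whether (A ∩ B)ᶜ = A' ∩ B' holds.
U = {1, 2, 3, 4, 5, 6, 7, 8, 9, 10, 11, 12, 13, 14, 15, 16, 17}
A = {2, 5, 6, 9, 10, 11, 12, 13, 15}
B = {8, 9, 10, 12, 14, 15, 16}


LHS: A ∩ B = {9, 10, 12, 15}
(A ∩ B)' = U \ (A ∩ B) = {1, 2, 3, 4, 5, 6, 7, 8, 11, 13, 14, 16, 17}
A' = {1, 3, 4, 7, 8, 14, 16, 17}, B' = {1, 2, 3, 4, 5, 6, 7, 11, 13, 17}
Claimed RHS: A' ∩ B' = {1, 3, 4, 7, 17}
Identity is INVALID: LHS = {1, 2, 3, 4, 5, 6, 7, 8, 11, 13, 14, 16, 17} but the RHS claimed here equals {1, 3, 4, 7, 17}. The correct form is (A ∩ B)' = A' ∪ B'.

Identity is invalid: (A ∩ B)' = {1, 2, 3, 4, 5, 6, 7, 8, 11, 13, 14, 16, 17} but A' ∩ B' = {1, 3, 4, 7, 17}. The correct De Morgan law is (A ∩ B)' = A' ∪ B'.


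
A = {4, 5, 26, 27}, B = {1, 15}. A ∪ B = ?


A ∪ B = all elements in A or B (or both)
A = {4, 5, 26, 27}
B = {1, 15}
A ∪ B = {1, 4, 5, 15, 26, 27}

A ∪ B = {1, 4, 5, 15, 26, 27}


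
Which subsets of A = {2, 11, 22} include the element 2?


A subset of A contains 2 iff the remaining 2 elements form any subset of A \ {2}.
Count: 2^(n-1) = 2^2 = 4
Subsets containing 2: {2}, {2, 11}, {2, 22}, {2, 11, 22}

Subsets containing 2 (4 total): {2}, {2, 11}, {2, 22}, {2, 11, 22}


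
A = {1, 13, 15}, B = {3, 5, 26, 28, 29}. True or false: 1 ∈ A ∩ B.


A = {1, 13, 15}, B = {3, 5, 26, 28, 29}
A ∩ B = elements in both A and B
A ∩ B = ∅
Checking if 1 ∈ A ∩ B
1 is not in A ∩ B → False

1 ∉ A ∩ B


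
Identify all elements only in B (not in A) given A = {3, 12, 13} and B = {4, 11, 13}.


A = {3, 12, 13}
B = {4, 11, 13}
Region: only in B (not in A)
Elements: {4, 11}

Elements only in B (not in A): {4, 11}


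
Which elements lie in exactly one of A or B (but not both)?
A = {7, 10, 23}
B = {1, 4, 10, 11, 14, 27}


A △ B = (A \ B) ∪ (B \ A) = elements in exactly one of A or B
A \ B = {7, 23}
B \ A = {1, 4, 11, 14, 27}
A △ B = {1, 4, 7, 11, 14, 23, 27}

A △ B = {1, 4, 7, 11, 14, 23, 27}


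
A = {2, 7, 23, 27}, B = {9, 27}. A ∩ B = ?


A ∩ B = elements in both A and B
A = {2, 7, 23, 27}
B = {9, 27}
A ∩ B = {27}

A ∩ B = {27}


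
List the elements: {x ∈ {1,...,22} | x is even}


Checking each candidate:
Condition: even numbers in {1,...,22}
Result = {2, 4, 6, 8, 10, 12, 14, 16, 18, 20, 22}

{2, 4, 6, 8, 10, 12, 14, 16, 18, 20, 22}


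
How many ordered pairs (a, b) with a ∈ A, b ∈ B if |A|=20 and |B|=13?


|A × B| = |A| × |B|
= 20 × 13
= 260

|A × B| = 260


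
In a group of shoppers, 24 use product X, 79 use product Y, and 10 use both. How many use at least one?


|A ∪ B| = |A| + |B| - |A ∩ B|
= 24 + 79 - 10
= 93

|A ∪ B| = 93


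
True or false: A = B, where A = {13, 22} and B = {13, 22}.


Two sets are equal iff they have exactly the same elements.
A = {13, 22}
B = {13, 22}
Same elements → A = B

Yes, A = B


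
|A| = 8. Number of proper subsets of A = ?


Total subsets = 2^n = 2^8 = 256
Proper subsets exclude the set itself: 2^n - 1
= 256 - 1
= 255

Number of proper subsets = 255


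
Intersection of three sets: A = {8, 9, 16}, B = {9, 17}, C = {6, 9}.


A ∩ B = {9}
(A ∩ B) ∩ C = {9}

A ∩ B ∩ C = {9}


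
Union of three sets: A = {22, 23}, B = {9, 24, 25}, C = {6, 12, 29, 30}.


A ∪ B = {9, 22, 23, 24, 25}
(A ∪ B) ∪ C = {6, 9, 12, 22, 23, 24, 25, 29, 30}

A ∪ B ∪ C = {6, 9, 12, 22, 23, 24, 25, 29, 30}


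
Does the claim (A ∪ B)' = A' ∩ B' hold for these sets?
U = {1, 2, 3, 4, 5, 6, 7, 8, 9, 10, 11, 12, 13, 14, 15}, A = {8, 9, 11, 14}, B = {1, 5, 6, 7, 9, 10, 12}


LHS: A ∪ B = {1, 5, 6, 7, 8, 9, 10, 11, 12, 14}
(A ∪ B)' = U \ (A ∪ B) = {2, 3, 4, 13, 15}
A' = {1, 2, 3, 4, 5, 6, 7, 10, 12, 13, 15}, B' = {2, 3, 4, 8, 11, 13, 14, 15}
Claimed RHS: A' ∩ B' = {2, 3, 4, 13, 15}
Identity is VALID: LHS = RHS = {2, 3, 4, 13, 15} ✓

Identity is valid. (A ∪ B)' = A' ∩ B' = {2, 3, 4, 13, 15}


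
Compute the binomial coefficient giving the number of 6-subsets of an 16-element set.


C(n,k) = n! / (k!(n-k)!)
C(16,6) = 16! / (6!10!)
= 8008

C(16,6) = 8008


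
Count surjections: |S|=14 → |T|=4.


n = |S| = 14, k = |T| = 4. Surjections via inclusion-exclusion:
S(n,k) = Σ(-1)^i × C(k,i) × (k-i)^n, i=0 to k
i=0: (-1)^0×C(4,0)×4^14 = 268435456
i=1: (-1)^1×C(4,1)×3^14 = -19131876
i=2: (-1)^2×C(4,2)×2^14 = 98304
i=3: (-1)^3×C(4,3)×1^14 = -4
i=4: (-1)^4×C(4,4)×0^14 = 0
Total = 249401880

Number of surjections = 249401880


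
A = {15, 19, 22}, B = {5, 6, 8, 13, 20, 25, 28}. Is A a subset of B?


A ⊆ B means every element of A is in B.
Elements in A not in B: {15, 19, 22}
So A ⊄ B.

No, A ⊄ B


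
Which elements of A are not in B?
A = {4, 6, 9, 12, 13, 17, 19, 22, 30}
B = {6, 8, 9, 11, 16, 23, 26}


A \ B = elements in A but not in B
A = {4, 6, 9, 12, 13, 17, 19, 22, 30}
B = {6, 8, 9, 11, 16, 23, 26}
Remove from A any elements in B
A \ B = {4, 12, 13, 17, 19, 22, 30}

A \ B = {4, 12, 13, 17, 19, 22, 30}


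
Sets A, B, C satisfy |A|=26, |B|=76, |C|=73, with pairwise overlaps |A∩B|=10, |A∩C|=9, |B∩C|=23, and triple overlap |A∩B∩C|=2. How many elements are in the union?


|A∪B∪C| = |A|+|B|+|C| - |A∩B|-|A∩C|-|B∩C| + |A∩B∩C|
= 26+76+73 - 10-9-23 + 2
= 175 - 42 + 2
= 135

|A ∪ B ∪ C| = 135


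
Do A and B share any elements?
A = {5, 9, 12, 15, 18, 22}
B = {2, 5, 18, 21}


Disjoint means A ∩ B = ∅.
A ∩ B = {5, 18}
A ∩ B ≠ ∅, so A and B are NOT disjoint.

Yes — A and B share the element(s) of A ∩ B = {5, 18}, so they are not disjoint


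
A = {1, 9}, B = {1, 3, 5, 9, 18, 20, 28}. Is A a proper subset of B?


A ⊂ B requires: A ⊆ B AND A ≠ B.
A ⊆ B? Yes
A = B? No
A ⊂ B: Yes (A is a proper subset of B)

Yes, A ⊂ B


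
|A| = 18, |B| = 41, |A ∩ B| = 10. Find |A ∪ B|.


|A ∪ B| = |A| + |B| - |A ∩ B|
= 18 + 41 - 10
= 49

|A ∪ B| = 49


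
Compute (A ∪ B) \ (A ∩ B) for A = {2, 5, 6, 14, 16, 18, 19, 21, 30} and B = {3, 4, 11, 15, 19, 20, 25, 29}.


A △ B = (A \ B) ∪ (B \ A) = elements in exactly one of A or B
A \ B = {2, 5, 6, 14, 16, 18, 21, 30}
B \ A = {3, 4, 11, 15, 20, 25, 29}
A △ B = {2, 3, 4, 5, 6, 11, 14, 15, 16, 18, 20, 21, 25, 29, 30}

A △ B = {2, 3, 4, 5, 6, 11, 14, 15, 16, 18, 20, 21, 25, 29, 30}


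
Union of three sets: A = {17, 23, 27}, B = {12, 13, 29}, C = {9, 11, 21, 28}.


A ∪ B = {12, 13, 17, 23, 27, 29}
(A ∪ B) ∪ C = {9, 11, 12, 13, 17, 21, 23, 27, 28, 29}

A ∪ B ∪ C = {9, 11, 12, 13, 17, 21, 23, 27, 28, 29}


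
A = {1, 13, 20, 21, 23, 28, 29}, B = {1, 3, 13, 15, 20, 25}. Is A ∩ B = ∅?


Disjoint means A ∩ B = ∅.
A ∩ B = {1, 13, 20}
A ∩ B ≠ ∅, so A and B are NOT disjoint.

No, A and B are not disjoint (A ∩ B = {1, 13, 20})


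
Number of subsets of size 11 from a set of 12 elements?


C(n,k) = n! / (k!(n-k)!)
C(12,11) = 12! / (11!1!)
= 12

C(12,11) = 12


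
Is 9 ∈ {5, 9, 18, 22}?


A = {5, 9, 18, 22}
Checking if 9 is in A
9 is in A → True

9 ∈ A


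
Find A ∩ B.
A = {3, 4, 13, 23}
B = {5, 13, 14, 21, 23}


A ∩ B = elements in both A and B
A = {3, 4, 13, 23}
B = {5, 13, 14, 21, 23}
A ∩ B = {13, 23}

A ∩ B = {13, 23}


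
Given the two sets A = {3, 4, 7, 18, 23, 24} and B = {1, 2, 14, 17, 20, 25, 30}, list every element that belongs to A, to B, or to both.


A ∪ B = all elements in A or B (or both)
A = {3, 4, 7, 18, 23, 24}
B = {1, 2, 14, 17, 20, 25, 30}
A ∪ B = {1, 2, 3, 4, 7, 14, 17, 18, 20, 23, 24, 25, 30}

A ∪ B = {1, 2, 3, 4, 7, 14, 17, 18, 20, 23, 24, 25, 30}


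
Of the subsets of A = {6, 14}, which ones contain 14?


A subset of A contains 14 iff the remaining 1 elements form any subset of A \ {14}.
Count: 2^(n-1) = 2^1 = 2
Subsets containing 14: {14}, {6, 14}

Subsets containing 14 (2 total): {14}, {6, 14}


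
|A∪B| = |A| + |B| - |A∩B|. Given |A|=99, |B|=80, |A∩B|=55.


|A ∪ B| = |A| + |B| - |A ∩ B|
= 99 + 80 - 55
= 124

|A ∪ B| = 124


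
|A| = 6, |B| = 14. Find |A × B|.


|A × B| = |A| × |B|
= 6 × 14
= 84

|A × B| = 84


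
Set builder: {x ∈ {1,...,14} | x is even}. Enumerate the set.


Checking each candidate:
Condition: even numbers in {1,...,14}
Result = {2, 4, 6, 8, 10, 12, 14}

{2, 4, 6, 8, 10, 12, 14}


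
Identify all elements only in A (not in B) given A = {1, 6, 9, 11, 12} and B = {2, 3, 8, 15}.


A = {1, 6, 9, 11, 12}
B = {2, 3, 8, 15}
Region: only in A (not in B)
Elements: {1, 6, 9, 11, 12}

Elements only in A (not in B): {1, 6, 9, 11, 12}


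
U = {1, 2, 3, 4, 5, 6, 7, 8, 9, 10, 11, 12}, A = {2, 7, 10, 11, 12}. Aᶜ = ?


Aᶜ = U \ A = elements in U but not in A
U = {1, 2, 3, 4, 5, 6, 7, 8, 9, 10, 11, 12}
A = {2, 7, 10, 11, 12}
Aᶜ = {1, 3, 4, 5, 6, 8, 9}

Aᶜ = {1, 3, 4, 5, 6, 8, 9}


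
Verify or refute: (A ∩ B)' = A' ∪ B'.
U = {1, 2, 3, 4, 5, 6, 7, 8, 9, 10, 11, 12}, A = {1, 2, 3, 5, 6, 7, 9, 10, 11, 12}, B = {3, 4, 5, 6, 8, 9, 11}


LHS: A ∩ B = {3, 5, 6, 9, 11}
(A ∩ B)' = U \ (A ∩ B) = {1, 2, 4, 7, 8, 10, 12}
A' = {4, 8}, B' = {1, 2, 7, 10, 12}
Claimed RHS: A' ∪ B' = {1, 2, 4, 7, 8, 10, 12}
Identity is VALID: LHS = RHS = {1, 2, 4, 7, 8, 10, 12} ✓

Identity is valid. (A ∩ B)' = A' ∪ B' = {1, 2, 4, 7, 8, 10, 12}


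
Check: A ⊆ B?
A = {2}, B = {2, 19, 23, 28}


A ⊆ B means every element of A is in B.
All elements of A are in B.
So A ⊆ B.

Yes, A ⊆ B


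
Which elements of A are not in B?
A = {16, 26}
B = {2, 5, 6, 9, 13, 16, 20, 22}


A \ B = elements in A but not in B
A = {16, 26}
B = {2, 5, 6, 9, 13, 16, 20, 22}
Remove from A any elements in B
A \ B = {26}

A \ B = {26}


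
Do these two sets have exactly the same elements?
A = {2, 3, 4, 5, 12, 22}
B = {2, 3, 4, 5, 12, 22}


Two sets are equal iff they have exactly the same elements.
A = {2, 3, 4, 5, 12, 22}
B = {2, 3, 4, 5, 12, 22}
Same elements → A = B

Yes, A = B


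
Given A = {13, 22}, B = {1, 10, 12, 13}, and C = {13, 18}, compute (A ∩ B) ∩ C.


A ∩ B = {13}
(A ∩ B) ∩ C = {13}

A ∩ B ∩ C = {13}


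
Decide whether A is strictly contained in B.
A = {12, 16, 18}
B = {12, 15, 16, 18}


A ⊂ B requires: A ⊆ B AND A ≠ B.
A ⊆ B? Yes
A = B? No
A ⊂ B: Yes (A is a proper subset of B)

Yes, A ⊂ B


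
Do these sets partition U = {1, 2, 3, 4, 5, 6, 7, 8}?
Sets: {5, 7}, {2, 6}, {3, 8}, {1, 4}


A partition requires: (1) non-empty parts, (2) pairwise disjoint, (3) union = U
Parts: {5, 7}, {2, 6}, {3, 8}, {1, 4}
Union of parts: {1, 2, 3, 4, 5, 6, 7, 8}
U = {1, 2, 3, 4, 5, 6, 7, 8}
All non-empty? True
Pairwise disjoint? True
Covers U? True

Yes, valid partition


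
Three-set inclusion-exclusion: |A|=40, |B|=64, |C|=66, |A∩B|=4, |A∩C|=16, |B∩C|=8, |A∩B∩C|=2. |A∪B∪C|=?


|A∪B∪C| = |A|+|B|+|C| - |A∩B|-|A∩C|-|B∩C| + |A∩B∩C|
= 40+64+66 - 4-16-8 + 2
= 170 - 28 + 2
= 144

|A ∪ B ∪ C| = 144


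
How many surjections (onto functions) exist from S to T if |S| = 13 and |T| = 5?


n = |S| = 13, k = |T| = 5. Surjections via inclusion-exclusion:
S(n,k) = Σ(-1)^i × C(k,i) × (k-i)^n, i=0 to k
i=0: (-1)^0×C(5,0)×5^13 = 1220703125
i=1: (-1)^1×C(5,1)×4^13 = -335544320
i=2: (-1)^2×C(5,2)×3^13 = 15943230
i=3: (-1)^3×C(5,3)×2^13 = -81920
i=4: (-1)^4×C(5,4)×1^13 = 5
i=5: (-1)^5×C(5,5)×0^13 = 0
Total = 901020120

Number of surjections = 901020120


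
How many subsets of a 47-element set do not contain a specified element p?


Subsets of A avoiding p are subsets of A \ {p}, which has 46 elements.
Count = 2^(n-1) = 2^46
= 70368744177664

Number of subsets avoiding p = 70368744177664


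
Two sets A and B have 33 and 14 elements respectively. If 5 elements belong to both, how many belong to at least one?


|A ∪ B| = |A| + |B| - |A ∩ B|
= 33 + 14 - 5
= 42

|A ∪ B| = 42


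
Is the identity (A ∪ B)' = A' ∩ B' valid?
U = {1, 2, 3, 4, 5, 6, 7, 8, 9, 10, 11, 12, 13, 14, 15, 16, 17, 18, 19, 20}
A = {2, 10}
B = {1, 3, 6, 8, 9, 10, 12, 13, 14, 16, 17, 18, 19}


LHS: A ∪ B = {1, 2, 3, 6, 8, 9, 10, 12, 13, 14, 16, 17, 18, 19}
(A ∪ B)' = U \ (A ∪ B) = {4, 5, 7, 11, 15, 20}
A' = {1, 3, 4, 5, 6, 7, 8, 9, 11, 12, 13, 14, 15, 16, 17, 18, 19, 20}, B' = {2, 4, 5, 7, 11, 15, 20}
Claimed RHS: A' ∩ B' = {4, 5, 7, 11, 15, 20}
Identity is VALID: LHS = RHS = {4, 5, 7, 11, 15, 20} ✓

Identity is valid. (A ∪ B)' = A' ∩ B' = {4, 5, 7, 11, 15, 20}


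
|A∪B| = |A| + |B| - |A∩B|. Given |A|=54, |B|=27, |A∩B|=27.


|A ∪ B| = |A| + |B| - |A ∩ B|
= 54 + 27 - 27
= 54

|A ∪ B| = 54


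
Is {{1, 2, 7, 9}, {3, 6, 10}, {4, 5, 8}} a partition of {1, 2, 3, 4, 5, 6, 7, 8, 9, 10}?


A partition requires: (1) non-empty parts, (2) pairwise disjoint, (3) union = U
Parts: {1, 2, 7, 9}, {3, 6, 10}, {4, 5, 8}
Union of parts: {1, 2, 3, 4, 5, 6, 7, 8, 9, 10}
U = {1, 2, 3, 4, 5, 6, 7, 8, 9, 10}
All non-empty? True
Pairwise disjoint? True
Covers U? True

Yes, valid partition


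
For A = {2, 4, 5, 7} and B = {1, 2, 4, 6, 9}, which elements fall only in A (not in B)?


A = {2, 4, 5, 7}
B = {1, 2, 4, 6, 9}
Region: only in A (not in B)
Elements: {5, 7}

Elements only in A (not in B): {5, 7}


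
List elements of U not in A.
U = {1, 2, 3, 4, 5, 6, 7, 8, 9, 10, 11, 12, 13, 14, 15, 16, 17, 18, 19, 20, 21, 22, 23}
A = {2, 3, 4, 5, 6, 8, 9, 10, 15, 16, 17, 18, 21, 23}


Aᶜ = U \ A = elements in U but not in A
U = {1, 2, 3, 4, 5, 6, 7, 8, 9, 10, 11, 12, 13, 14, 15, 16, 17, 18, 19, 20, 21, 22, 23}
A = {2, 3, 4, 5, 6, 8, 9, 10, 15, 16, 17, 18, 21, 23}
Aᶜ = {1, 7, 11, 12, 13, 14, 19, 20, 22}

Aᶜ = {1, 7, 11, 12, 13, 14, 19, 20, 22}


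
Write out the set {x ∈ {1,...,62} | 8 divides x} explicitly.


Checking each candidate:
Condition: multiples of 8 in {1,...,62}
Result = {8, 16, 24, 32, 40, 48, 56}

{8, 16, 24, 32, 40, 48, 56}


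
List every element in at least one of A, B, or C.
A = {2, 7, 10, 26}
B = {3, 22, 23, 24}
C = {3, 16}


A ∪ B = {2, 3, 7, 10, 22, 23, 24, 26}
(A ∪ B) ∪ C = {2, 3, 7, 10, 16, 22, 23, 24, 26}

A ∪ B ∪ C = {2, 3, 7, 10, 16, 22, 23, 24, 26}


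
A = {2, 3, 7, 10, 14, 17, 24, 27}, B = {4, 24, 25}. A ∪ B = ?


A ∪ B = all elements in A or B (or both)
A = {2, 3, 7, 10, 14, 17, 24, 27}
B = {4, 24, 25}
A ∪ B = {2, 3, 4, 7, 10, 14, 17, 24, 25, 27}

A ∪ B = {2, 3, 4, 7, 10, 14, 17, 24, 25, 27}


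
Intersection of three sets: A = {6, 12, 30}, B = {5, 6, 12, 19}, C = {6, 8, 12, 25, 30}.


A ∩ B = {6, 12}
(A ∩ B) ∩ C = {6, 12}

A ∩ B ∩ C = {6, 12}


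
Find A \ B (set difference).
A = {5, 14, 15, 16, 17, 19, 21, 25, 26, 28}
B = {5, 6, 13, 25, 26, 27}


A \ B = elements in A but not in B
A = {5, 14, 15, 16, 17, 19, 21, 25, 26, 28}
B = {5, 6, 13, 25, 26, 27}
Remove from A any elements in B
A \ B = {14, 15, 16, 17, 19, 21, 28}

A \ B = {14, 15, 16, 17, 19, 21, 28}


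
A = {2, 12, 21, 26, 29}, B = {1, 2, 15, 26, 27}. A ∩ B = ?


A ∩ B = elements in both A and B
A = {2, 12, 21, 26, 29}
B = {1, 2, 15, 26, 27}
A ∩ B = {2, 26}

A ∩ B = {2, 26}


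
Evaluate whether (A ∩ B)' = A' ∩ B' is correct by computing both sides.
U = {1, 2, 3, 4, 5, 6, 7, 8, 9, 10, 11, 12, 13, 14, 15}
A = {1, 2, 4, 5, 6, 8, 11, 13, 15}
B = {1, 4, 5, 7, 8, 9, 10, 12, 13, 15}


LHS: A ∩ B = {1, 4, 5, 8, 13, 15}
(A ∩ B)' = U \ (A ∩ B) = {2, 3, 6, 7, 9, 10, 11, 12, 14}
A' = {3, 7, 9, 10, 12, 14}, B' = {2, 3, 6, 11, 14}
Claimed RHS: A' ∩ B' = {3, 14}
Identity is INVALID: LHS = {2, 3, 6, 7, 9, 10, 11, 12, 14} but the RHS claimed here equals {3, 14}. The correct form is (A ∩ B)' = A' ∪ B'.

Identity is invalid: (A ∩ B)' = {2, 3, 6, 7, 9, 10, 11, 12, 14} but A' ∩ B' = {3, 14}. The correct De Morgan law is (A ∩ B)' = A' ∪ B'.


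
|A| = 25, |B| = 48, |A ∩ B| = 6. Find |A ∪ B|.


|A ∪ B| = |A| + |B| - |A ∩ B|
= 25 + 48 - 6
= 67

|A ∪ B| = 67


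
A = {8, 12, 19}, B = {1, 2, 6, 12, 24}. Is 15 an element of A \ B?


A = {8, 12, 19}, B = {1, 2, 6, 12, 24}
A \ B = elements in A but not in B
A \ B = {8, 19}
Checking if 15 ∈ A \ B
15 is not in A \ B → False

15 ∉ A \ B


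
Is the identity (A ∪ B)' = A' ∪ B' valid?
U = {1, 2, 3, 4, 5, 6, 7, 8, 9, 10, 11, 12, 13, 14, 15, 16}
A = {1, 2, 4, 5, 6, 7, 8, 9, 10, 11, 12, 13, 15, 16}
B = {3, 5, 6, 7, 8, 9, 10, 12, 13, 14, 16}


LHS: A ∪ B = {1, 2, 3, 4, 5, 6, 7, 8, 9, 10, 11, 12, 13, 14, 15, 16}
(A ∪ B)' = U \ (A ∪ B) = ∅
A' = {3, 14}, B' = {1, 2, 4, 11, 15}
Claimed RHS: A' ∪ B' = {1, 2, 3, 4, 11, 14, 15}
Identity is INVALID: LHS = ∅ but the RHS claimed here equals {1, 2, 3, 4, 11, 14, 15}. The correct form is (A ∪ B)' = A' ∩ B'.

Identity is invalid: (A ∪ B)' = ∅ but A' ∪ B' = {1, 2, 3, 4, 11, 14, 15}. The correct De Morgan law is (A ∪ B)' = A' ∩ B'.


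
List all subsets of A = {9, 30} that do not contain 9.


A subset of A that omits 9 is a subset of A \ {9}, so there are 2^(n-1) = 2^1 = 2 of them.
Subsets excluding 9: ∅, {30}

Subsets excluding 9 (2 total): ∅, {30}


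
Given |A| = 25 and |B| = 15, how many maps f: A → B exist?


Each of |A| = 25 inputs maps to any of |B| = 15 outputs.
# functions = |B|^|A| = 15^25
= 252511682940423488616943359375

Number of functions = 252511682940423488616943359375


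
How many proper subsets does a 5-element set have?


Total subsets = 2^n = 2^5 = 32
Proper subsets exclude the set itself: 2^n - 1
= 32 - 1
= 31

Number of proper subsets = 31


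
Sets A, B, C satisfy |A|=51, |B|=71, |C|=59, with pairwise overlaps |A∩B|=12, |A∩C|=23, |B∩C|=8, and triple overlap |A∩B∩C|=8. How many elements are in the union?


|A∪B∪C| = |A|+|B|+|C| - |A∩B|-|A∩C|-|B∩C| + |A∩B∩C|
= 51+71+59 - 12-23-8 + 8
= 181 - 43 + 8
= 146

|A ∪ B ∪ C| = 146


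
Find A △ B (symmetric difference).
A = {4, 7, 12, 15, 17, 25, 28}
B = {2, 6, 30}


A △ B = (A \ B) ∪ (B \ A) = elements in exactly one of A or B
A \ B = {4, 7, 12, 15, 17, 25, 28}
B \ A = {2, 6, 30}
A △ B = {2, 4, 6, 7, 12, 15, 17, 25, 28, 30}

A △ B = {2, 4, 6, 7, 12, 15, 17, 25, 28, 30}


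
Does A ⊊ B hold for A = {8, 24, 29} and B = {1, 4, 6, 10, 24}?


A ⊂ B requires: A ⊆ B AND A ≠ B.
A ⊆ B? No
A ⊄ B, so A is not a proper subset.

No, A is not a proper subset of B


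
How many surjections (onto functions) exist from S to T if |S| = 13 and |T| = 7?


n = |S| = 13, k = |T| = 7. Surjections via inclusion-exclusion:
S(n,k) = Σ(-1)^i × C(k,i) × (k-i)^n, i=0 to k
i=0: (-1)^0×C(7,0)×7^13 = 96889010407
i=1: (-1)^1×C(7,1)×6^13 = -91424858112
i=2: (-1)^2×C(7,2)×5^13 = 25634765625
i=3: (-1)^3×C(7,3)×4^13 = -2348810240
i=4: (-1)^4×C(7,4)×3^13 = 55801305
i=5: (-1)^5×C(7,5)×2^13 = -172032
i=6: (-1)^6×C(7,6)×1^13 = 7
i=7: (-1)^7×C(7,7)×0^13 = 0
Total = 28805736960

Number of surjections = 28805736960


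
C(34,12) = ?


C(n,k) = n! / (k!(n-k)!)
C(34,12) = 34! / (12!22!)
= 548354040

C(34,12) = 548354040


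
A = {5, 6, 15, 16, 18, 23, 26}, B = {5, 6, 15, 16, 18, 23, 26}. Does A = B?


Two sets are equal iff they have exactly the same elements.
A = {5, 6, 15, 16, 18, 23, 26}
B = {5, 6, 15, 16, 18, 23, 26}
Same elements → A = B

Yes, A = B


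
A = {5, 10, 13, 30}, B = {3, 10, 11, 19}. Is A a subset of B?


A ⊆ B means every element of A is in B.
Elements in A not in B: {5, 13, 30}
So A ⊄ B.

No, A ⊄ B


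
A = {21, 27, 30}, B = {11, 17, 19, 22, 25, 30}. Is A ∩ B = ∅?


Disjoint means A ∩ B = ∅.
A ∩ B = {30}
A ∩ B ≠ ∅, so A and B are NOT disjoint.

No, A and B are not disjoint (A ∩ B = {30})


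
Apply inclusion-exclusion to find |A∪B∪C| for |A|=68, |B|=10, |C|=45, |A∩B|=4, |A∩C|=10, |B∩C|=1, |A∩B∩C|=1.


|A∪B∪C| = |A|+|B|+|C| - |A∩B|-|A∩C|-|B∩C| + |A∩B∩C|
= 68+10+45 - 4-10-1 + 1
= 123 - 15 + 1
= 109

|A ∪ B ∪ C| = 109


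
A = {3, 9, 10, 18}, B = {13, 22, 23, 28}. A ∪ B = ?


A ∪ B = all elements in A or B (or both)
A = {3, 9, 10, 18}
B = {13, 22, 23, 28}
A ∪ B = {3, 9, 10, 13, 18, 22, 23, 28}

A ∪ B = {3, 9, 10, 13, 18, 22, 23, 28}


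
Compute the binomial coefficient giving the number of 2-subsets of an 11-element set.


C(n,k) = n! / (k!(n-k)!)
C(11,2) = 11! / (2!9!)
= 55

C(11,2) = 55


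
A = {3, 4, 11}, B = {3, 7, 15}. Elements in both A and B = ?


A = {3, 4, 11}
B = {3, 7, 15}
Region: in both A and B
Elements: {3}

Elements in both A and B: {3}


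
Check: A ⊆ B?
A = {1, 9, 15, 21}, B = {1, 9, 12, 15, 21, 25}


A ⊆ B means every element of A is in B.
All elements of A are in B.
So A ⊆ B.

Yes, A ⊆ B


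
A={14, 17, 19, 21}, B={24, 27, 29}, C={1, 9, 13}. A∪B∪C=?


A ∪ B = {14, 17, 19, 21, 24, 27, 29}
(A ∪ B) ∪ C = {1, 9, 13, 14, 17, 19, 21, 24, 27, 29}

A ∪ B ∪ C = {1, 9, 13, 14, 17, 19, 21, 24, 27, 29}


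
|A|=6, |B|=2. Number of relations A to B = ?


A relation from A to B is any subset of A × B.
|A × B| = 6 × 2 = 12
# relations = 2^|A × B| = 2^12 = 4096

Number of relations = 4096


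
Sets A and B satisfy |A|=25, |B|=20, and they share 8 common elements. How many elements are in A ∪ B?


|A ∪ B| = |A| + |B| - |A ∩ B|
= 25 + 20 - 8
= 37

|A ∪ B| = 37


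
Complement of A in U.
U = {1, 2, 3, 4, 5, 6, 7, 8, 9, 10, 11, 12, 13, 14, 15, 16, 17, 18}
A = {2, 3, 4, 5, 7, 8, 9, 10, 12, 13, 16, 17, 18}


Aᶜ = U \ A = elements in U but not in A
U = {1, 2, 3, 4, 5, 6, 7, 8, 9, 10, 11, 12, 13, 14, 15, 16, 17, 18}
A = {2, 3, 4, 5, 7, 8, 9, 10, 12, 13, 16, 17, 18}
Aᶜ = {1, 6, 11, 14, 15}

Aᶜ = {1, 6, 11, 14, 15}


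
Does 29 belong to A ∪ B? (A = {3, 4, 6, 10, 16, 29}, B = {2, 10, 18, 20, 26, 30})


A = {3, 4, 6, 10, 16, 29}, B = {2, 10, 18, 20, 26, 30}
A ∪ B = all elements in A or B
A ∪ B = {2, 3, 4, 6, 10, 16, 18, 20, 26, 29, 30}
Checking if 29 ∈ A ∪ B
29 is in A ∪ B → True

29 ∈ A ∪ B


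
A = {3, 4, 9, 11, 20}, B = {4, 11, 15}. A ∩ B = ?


A ∩ B = elements in both A and B
A = {3, 4, 9, 11, 20}
B = {4, 11, 15}
A ∩ B = {4, 11}

A ∩ B = {4, 11}


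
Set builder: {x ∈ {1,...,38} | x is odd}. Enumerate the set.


Checking each candidate:
Condition: odd numbers in {1,...,38}
Result = {1, 3, 5, 7, 9, 11, 13, 15, 17, 19, 21, 23, 25, 27, 29, 31, 33, 35, 37}

{1, 3, 5, 7, 9, 11, 13, 15, 17, 19, 21, 23, 25, 27, 29, 31, 33, 35, 37}


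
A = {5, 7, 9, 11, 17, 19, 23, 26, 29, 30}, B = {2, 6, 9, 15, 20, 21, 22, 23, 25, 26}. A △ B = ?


A △ B = (A \ B) ∪ (B \ A) = elements in exactly one of A or B
A \ B = {5, 7, 11, 17, 19, 29, 30}
B \ A = {2, 6, 15, 20, 21, 22, 25}
A △ B = {2, 5, 6, 7, 11, 15, 17, 19, 20, 21, 22, 25, 29, 30}

A △ B = {2, 5, 6, 7, 11, 15, 17, 19, 20, 21, 22, 25, 29, 30}


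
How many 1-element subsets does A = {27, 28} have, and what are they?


|A| = 2, so A has C(2,1) = 2 subsets of size 1.
Enumerate by choosing 1 elements from A at a time:
{27}, {28}

1-element subsets (2 total): {27}, {28}


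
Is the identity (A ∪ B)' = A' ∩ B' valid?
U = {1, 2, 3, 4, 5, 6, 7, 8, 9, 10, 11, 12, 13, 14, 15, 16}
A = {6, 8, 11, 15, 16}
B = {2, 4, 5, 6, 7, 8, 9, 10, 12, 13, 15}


LHS: A ∪ B = {2, 4, 5, 6, 7, 8, 9, 10, 11, 12, 13, 15, 16}
(A ∪ B)' = U \ (A ∪ B) = {1, 3, 14}
A' = {1, 2, 3, 4, 5, 7, 9, 10, 12, 13, 14}, B' = {1, 3, 11, 14, 16}
Claimed RHS: A' ∩ B' = {1, 3, 14}
Identity is VALID: LHS = RHS = {1, 3, 14} ✓

Identity is valid. (A ∪ B)' = A' ∩ B' = {1, 3, 14}


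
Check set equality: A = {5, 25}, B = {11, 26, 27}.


Two sets are equal iff they have exactly the same elements.
A = {5, 25}
B = {11, 26, 27}
Differences: {5, 11, 25, 26, 27}
A ≠ B

No, A ≠ B


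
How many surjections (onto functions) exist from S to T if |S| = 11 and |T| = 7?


n = |S| = 11, k = |T| = 7. Surjections via inclusion-exclusion:
S(n,k) = Σ(-1)^i × C(k,i) × (k-i)^n, i=0 to k
i=0: (-1)^0×C(7,0)×7^11 = 1977326743
i=1: (-1)^1×C(7,1)×6^11 = -2539579392
i=2: (-1)^2×C(7,2)×5^11 = 1025390625
i=3: (-1)^3×C(7,3)×4^11 = -146800640
i=4: (-1)^4×C(7,4)×3^11 = 6200145
i=5: (-1)^5×C(7,5)×2^11 = -43008
i=6: (-1)^6×C(7,6)×1^11 = 7
i=7: (-1)^7×C(7,7)×0^11 = 0
Total = 322494480

Number of surjections = 322494480


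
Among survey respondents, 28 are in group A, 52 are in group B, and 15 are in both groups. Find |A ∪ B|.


|A ∪ B| = |A| + |B| - |A ∩ B|
= 28 + 52 - 15
= 65

|A ∪ B| = 65


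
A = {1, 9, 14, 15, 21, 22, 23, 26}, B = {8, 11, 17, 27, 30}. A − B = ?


A \ B = elements in A but not in B
A = {1, 9, 14, 15, 21, 22, 23, 26}
B = {8, 11, 17, 27, 30}
Remove from A any elements in B
A \ B = {1, 9, 14, 15, 21, 22, 23, 26}

A \ B = {1, 9, 14, 15, 21, 22, 23, 26}


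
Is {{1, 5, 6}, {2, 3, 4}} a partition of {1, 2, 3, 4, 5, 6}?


A partition requires: (1) non-empty parts, (2) pairwise disjoint, (3) union = U
Parts: {1, 5, 6}, {2, 3, 4}
Union of parts: {1, 2, 3, 4, 5, 6}
U = {1, 2, 3, 4, 5, 6}
All non-empty? True
Pairwise disjoint? True
Covers U? True

Yes, valid partition


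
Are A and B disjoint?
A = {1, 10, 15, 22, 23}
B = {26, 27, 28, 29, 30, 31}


Disjoint means A ∩ B = ∅.
A ∩ B = ∅
A ∩ B = ∅, so A and B are disjoint.

Yes, A and B are disjoint


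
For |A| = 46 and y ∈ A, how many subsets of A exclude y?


Subsets of A avoiding y are subsets of A \ {y}, which has 45 elements.
Count = 2^(n-1) = 2^45
= 35184372088832

Number of subsets avoiding y = 35184372088832


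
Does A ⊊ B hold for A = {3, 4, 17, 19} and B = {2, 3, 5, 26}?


A ⊂ B requires: A ⊆ B AND A ≠ B.
A ⊆ B? No
A ⊄ B, so A is not a proper subset.

No, A is not a proper subset of B


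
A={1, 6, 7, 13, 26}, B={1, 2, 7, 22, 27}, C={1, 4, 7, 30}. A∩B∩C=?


A ∩ B = {1, 7}
(A ∩ B) ∩ C = {1, 7}

A ∩ B ∩ C = {1, 7}


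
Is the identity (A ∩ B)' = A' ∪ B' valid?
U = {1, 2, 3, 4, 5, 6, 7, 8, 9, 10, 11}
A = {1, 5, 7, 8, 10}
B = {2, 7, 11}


LHS: A ∩ B = {7}
(A ∩ B)' = U \ (A ∩ B) = {1, 2, 3, 4, 5, 6, 8, 9, 10, 11}
A' = {2, 3, 4, 6, 9, 11}, B' = {1, 3, 4, 5, 6, 8, 9, 10}
Claimed RHS: A' ∪ B' = {1, 2, 3, 4, 5, 6, 8, 9, 10, 11}
Identity is VALID: LHS = RHS = {1, 2, 3, 4, 5, 6, 8, 9, 10, 11} ✓

Identity is valid. (A ∩ B)' = A' ∪ B' = {1, 2, 3, 4, 5, 6, 8, 9, 10, 11}


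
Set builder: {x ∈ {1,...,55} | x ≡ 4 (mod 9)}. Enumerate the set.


Checking each candidate:
Condition: x in {1,...,55} with x ≡ 4 (mod 9)
Result = {4, 13, 22, 31, 40, 49}

{4, 13, 22, 31, 40, 49}


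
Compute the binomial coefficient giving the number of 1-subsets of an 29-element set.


C(n,k) = n! / (k!(n-k)!)
C(29,1) = 29! / (1!28!)
= 29

C(29,1) = 29


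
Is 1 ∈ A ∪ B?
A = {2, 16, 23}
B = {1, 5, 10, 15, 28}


A = {2, 16, 23}, B = {1, 5, 10, 15, 28}
A ∪ B = all elements in A or B
A ∪ B = {1, 2, 5, 10, 15, 16, 23, 28}
Checking if 1 ∈ A ∪ B
1 is in A ∪ B → True

1 ∈ A ∪ B


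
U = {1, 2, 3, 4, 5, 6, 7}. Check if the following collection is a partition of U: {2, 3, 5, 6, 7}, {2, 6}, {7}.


A partition requires: (1) non-empty parts, (2) pairwise disjoint, (3) union = U
Parts: {2, 3, 5, 6, 7}, {2, 6}, {7}
Union of parts: {2, 3, 5, 6, 7}
U = {1, 2, 3, 4, 5, 6, 7}
All non-empty? True
Pairwise disjoint? False
Covers U? False

No, not a valid partition


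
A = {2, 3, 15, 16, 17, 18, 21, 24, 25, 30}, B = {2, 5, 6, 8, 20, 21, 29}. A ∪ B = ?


A ∪ B = all elements in A or B (or both)
A = {2, 3, 15, 16, 17, 18, 21, 24, 25, 30}
B = {2, 5, 6, 8, 20, 21, 29}
A ∪ B = {2, 3, 5, 6, 8, 15, 16, 17, 18, 20, 21, 24, 25, 29, 30}

A ∪ B = {2, 3, 5, 6, 8, 15, 16, 17, 18, 20, 21, 24, 25, 29, 30}


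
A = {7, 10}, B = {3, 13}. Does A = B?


Two sets are equal iff they have exactly the same elements.
A = {7, 10}
B = {3, 13}
Differences: {3, 7, 10, 13}
A ≠ B

No, A ≠ B


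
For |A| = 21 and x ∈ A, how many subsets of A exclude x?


Subsets of A avoiding x are subsets of A \ {x}, which has 20 elements.
Count = 2^(n-1) = 2^20
= 1048576

Number of subsets avoiding x = 1048576


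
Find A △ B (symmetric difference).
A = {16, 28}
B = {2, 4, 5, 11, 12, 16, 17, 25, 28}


A △ B = (A \ B) ∪ (B \ A) = elements in exactly one of A or B
A \ B = ∅
B \ A = {2, 4, 5, 11, 12, 17, 25}
A △ B = {2, 4, 5, 11, 12, 17, 25}

A △ B = {2, 4, 5, 11, 12, 17, 25}


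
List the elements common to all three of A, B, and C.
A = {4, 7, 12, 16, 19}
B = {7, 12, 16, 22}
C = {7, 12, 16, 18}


A ∩ B = {7, 12, 16}
(A ∩ B) ∩ C = {7, 12, 16}

A ∩ B ∩ C = {7, 12, 16}


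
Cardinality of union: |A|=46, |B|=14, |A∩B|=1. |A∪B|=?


|A ∪ B| = |A| + |B| - |A ∩ B|
= 46 + 14 - 1
= 59

|A ∪ B| = 59


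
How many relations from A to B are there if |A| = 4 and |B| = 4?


A relation from A to B is any subset of A × B.
|A × B| = 4 × 4 = 16
# relations = 2^|A × B| = 2^16 = 65536

Number of relations = 65536


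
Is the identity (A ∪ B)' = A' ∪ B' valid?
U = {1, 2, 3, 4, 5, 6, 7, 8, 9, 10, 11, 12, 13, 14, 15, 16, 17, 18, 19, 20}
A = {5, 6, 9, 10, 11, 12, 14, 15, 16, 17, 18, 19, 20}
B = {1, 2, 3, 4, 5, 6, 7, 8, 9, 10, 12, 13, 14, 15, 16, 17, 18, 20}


LHS: A ∪ B = {1, 2, 3, 4, 5, 6, 7, 8, 9, 10, 11, 12, 13, 14, 15, 16, 17, 18, 19, 20}
(A ∪ B)' = U \ (A ∪ B) = ∅
A' = {1, 2, 3, 4, 7, 8, 13}, B' = {11, 19}
Claimed RHS: A' ∪ B' = {1, 2, 3, 4, 7, 8, 11, 13, 19}
Identity is INVALID: LHS = ∅ but the RHS claimed here equals {1, 2, 3, 4, 7, 8, 11, 13, 19}. The correct form is (A ∪ B)' = A' ∩ B'.

Identity is invalid: (A ∪ B)' = ∅ but A' ∪ B' = {1, 2, 3, 4, 7, 8, 11, 13, 19}. The correct De Morgan law is (A ∪ B)' = A' ∩ B'.


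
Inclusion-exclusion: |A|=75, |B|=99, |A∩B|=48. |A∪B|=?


|A ∪ B| = |A| + |B| - |A ∩ B|
= 75 + 99 - 48
= 126

|A ∪ B| = 126


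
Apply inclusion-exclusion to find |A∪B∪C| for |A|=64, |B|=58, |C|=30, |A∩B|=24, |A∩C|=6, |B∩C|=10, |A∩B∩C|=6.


|A∪B∪C| = |A|+|B|+|C| - |A∩B|-|A∩C|-|B∩C| + |A∩B∩C|
= 64+58+30 - 24-6-10 + 6
= 152 - 40 + 6
= 118

|A ∪ B ∪ C| = 118


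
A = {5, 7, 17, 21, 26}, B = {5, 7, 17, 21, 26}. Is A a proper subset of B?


A ⊂ B requires: A ⊆ B AND A ≠ B.
A ⊆ B? Yes
A = B? Yes
A = B, so A is not a PROPER subset.

No, A is not a proper subset of B


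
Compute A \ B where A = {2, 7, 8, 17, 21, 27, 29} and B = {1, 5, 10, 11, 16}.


A \ B = elements in A but not in B
A = {2, 7, 8, 17, 21, 27, 29}
B = {1, 5, 10, 11, 16}
Remove from A any elements in B
A \ B = {2, 7, 8, 17, 21, 27, 29}

A \ B = {2, 7, 8, 17, 21, 27, 29}


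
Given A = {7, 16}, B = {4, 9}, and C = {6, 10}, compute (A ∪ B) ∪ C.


A ∪ B = {4, 7, 9, 16}
(A ∪ B) ∪ C = {4, 6, 7, 9, 10, 16}

A ∪ B ∪ C = {4, 6, 7, 9, 10, 16}


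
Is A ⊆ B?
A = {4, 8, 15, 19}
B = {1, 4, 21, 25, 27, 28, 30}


A ⊆ B means every element of A is in B.
Elements in A not in B: {8, 15, 19}
So A ⊄ B.

No, A ⊄ B


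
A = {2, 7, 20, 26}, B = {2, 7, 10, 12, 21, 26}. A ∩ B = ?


A ∩ B = elements in both A and B
A = {2, 7, 20, 26}
B = {2, 7, 10, 12, 21, 26}
A ∩ B = {2, 7, 26}

A ∩ B = {2, 7, 26}


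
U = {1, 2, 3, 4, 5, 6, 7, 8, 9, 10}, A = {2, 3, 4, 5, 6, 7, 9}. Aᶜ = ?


Aᶜ = U \ A = elements in U but not in A
U = {1, 2, 3, 4, 5, 6, 7, 8, 9, 10}
A = {2, 3, 4, 5, 6, 7, 9}
Aᶜ = {1, 8, 10}

Aᶜ = {1, 8, 10}


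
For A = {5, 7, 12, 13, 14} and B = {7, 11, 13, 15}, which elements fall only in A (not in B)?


A = {5, 7, 12, 13, 14}
B = {7, 11, 13, 15}
Region: only in A (not in B)
Elements: {5, 12, 14}

Elements only in A (not in B): {5, 12, 14}


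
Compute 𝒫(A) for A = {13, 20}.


|A| = 2, so |P(A)| = 2^2 = 4
Enumerate subsets by cardinality (0 to 2):
∅, {13}, {20}, {13, 20}

P(A) has 4 subsets: ∅, {13}, {20}, {13, 20}


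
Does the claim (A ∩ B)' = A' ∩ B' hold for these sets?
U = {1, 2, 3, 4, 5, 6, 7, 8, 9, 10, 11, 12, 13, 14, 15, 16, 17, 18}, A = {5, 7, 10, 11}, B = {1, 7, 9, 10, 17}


LHS: A ∩ B = {7, 10}
(A ∩ B)' = U \ (A ∩ B) = {1, 2, 3, 4, 5, 6, 8, 9, 11, 12, 13, 14, 15, 16, 17, 18}
A' = {1, 2, 3, 4, 6, 8, 9, 12, 13, 14, 15, 16, 17, 18}, B' = {2, 3, 4, 5, 6, 8, 11, 12, 13, 14, 15, 16, 18}
Claimed RHS: A' ∩ B' = {2, 3, 4, 6, 8, 12, 13, 14, 15, 16, 18}
Identity is INVALID: LHS = {1, 2, 3, 4, 5, 6, 8, 9, 11, 12, 13, 14, 15, 16, 17, 18} but the RHS claimed here equals {2, 3, 4, 6, 8, 12, 13, 14, 15, 16, 18}. The correct form is (A ∩ B)' = A' ∪ B'.

Identity is invalid: (A ∩ B)' = {1, 2, 3, 4, 5, 6, 8, 9, 11, 12, 13, 14, 15, 16, 17, 18} but A' ∩ B' = {2, 3, 4, 6, 8, 12, 13, 14, 15, 16, 18}. The correct De Morgan law is (A ∩ B)' = A' ∪ B'.


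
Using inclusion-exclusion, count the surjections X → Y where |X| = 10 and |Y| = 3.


n = |X| = 10, k = |Y| = 3. Surjections via inclusion-exclusion:
S(n,k) = Σ(-1)^i × C(k,i) × (k-i)^n, i=0 to k
i=0: (-1)^0×C(3,0)×3^10 = 59049
i=1: (-1)^1×C(3,1)×2^10 = -3072
i=2: (-1)^2×C(3,2)×1^10 = 3
i=3: (-1)^3×C(3,3)×0^10 = 0
Total = 55980

Number of surjections = 55980


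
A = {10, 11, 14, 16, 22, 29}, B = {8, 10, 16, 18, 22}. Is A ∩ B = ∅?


Disjoint means A ∩ B = ∅.
A ∩ B = {10, 16, 22}
A ∩ B ≠ ∅, so A and B are NOT disjoint.

No, A and B are not disjoint (A ∩ B = {10, 16, 22})


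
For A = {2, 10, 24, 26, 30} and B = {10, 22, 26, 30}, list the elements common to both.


A ∩ B = elements in both A and B
A = {2, 10, 24, 26, 30}
B = {10, 22, 26, 30}
A ∩ B = {10, 26, 30}

A ∩ B = {10, 26, 30}


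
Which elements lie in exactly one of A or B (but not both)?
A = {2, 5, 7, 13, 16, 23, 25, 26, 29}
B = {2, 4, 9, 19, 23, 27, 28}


A △ B = (A \ B) ∪ (B \ A) = elements in exactly one of A or B
A \ B = {5, 7, 13, 16, 25, 26, 29}
B \ A = {4, 9, 19, 27, 28}
A △ B = {4, 5, 7, 9, 13, 16, 19, 25, 26, 27, 28, 29}

A △ B = {4, 5, 7, 9, 13, 16, 19, 25, 26, 27, 28, 29}


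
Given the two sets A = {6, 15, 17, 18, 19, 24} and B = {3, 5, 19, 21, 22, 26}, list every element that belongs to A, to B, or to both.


A ∪ B = all elements in A or B (or both)
A = {6, 15, 17, 18, 19, 24}
B = {3, 5, 19, 21, 22, 26}
A ∪ B = {3, 5, 6, 15, 17, 18, 19, 21, 22, 24, 26}

A ∪ B = {3, 5, 6, 15, 17, 18, 19, 21, 22, 24, 26}


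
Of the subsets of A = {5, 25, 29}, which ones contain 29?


A subset of A contains 29 iff the remaining 2 elements form any subset of A \ {29}.
Count: 2^(n-1) = 2^2 = 4
Subsets containing 29: {29}, {5, 29}, {25, 29}, {5, 25, 29}

Subsets containing 29 (4 total): {29}, {5, 29}, {25, 29}, {5, 25, 29}


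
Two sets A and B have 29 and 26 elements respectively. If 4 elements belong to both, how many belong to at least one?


|A ∪ B| = |A| + |B| - |A ∩ B|
= 29 + 26 - 4
= 51

|A ∪ B| = 51


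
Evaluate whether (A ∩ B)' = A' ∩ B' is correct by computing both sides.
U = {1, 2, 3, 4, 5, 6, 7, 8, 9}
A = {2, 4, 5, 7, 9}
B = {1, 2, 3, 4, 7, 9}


LHS: A ∩ B = {2, 4, 7, 9}
(A ∩ B)' = U \ (A ∩ B) = {1, 3, 5, 6, 8}
A' = {1, 3, 6, 8}, B' = {5, 6, 8}
Claimed RHS: A' ∩ B' = {6, 8}
Identity is INVALID: LHS = {1, 3, 5, 6, 8} but the RHS claimed here equals {6, 8}. The correct form is (A ∩ B)' = A' ∪ B'.

Identity is invalid: (A ∩ B)' = {1, 3, 5, 6, 8} but A' ∩ B' = {6, 8}. The correct De Morgan law is (A ∩ B)' = A' ∪ B'.


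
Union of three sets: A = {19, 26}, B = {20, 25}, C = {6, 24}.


A ∪ B = {19, 20, 25, 26}
(A ∪ B) ∪ C = {6, 19, 20, 24, 25, 26}

A ∪ B ∪ C = {6, 19, 20, 24, 25, 26}


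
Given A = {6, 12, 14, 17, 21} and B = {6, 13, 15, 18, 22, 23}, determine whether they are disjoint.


Disjoint means A ∩ B = ∅.
A ∩ B = {6}
A ∩ B ≠ ∅, so A and B are NOT disjoint.

No, A and B are not disjoint (A ∩ B = {6})


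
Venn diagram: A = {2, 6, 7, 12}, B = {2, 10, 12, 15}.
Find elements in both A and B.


A = {2, 6, 7, 12}
B = {2, 10, 12, 15}
Region: in both A and B
Elements: {2, 12}

Elements in both A and B: {2, 12}


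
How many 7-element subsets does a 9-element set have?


C(n,k) = n! / (k!(n-k)!)
C(9,7) = 9! / (7!2!)
= 36

C(9,7) = 36


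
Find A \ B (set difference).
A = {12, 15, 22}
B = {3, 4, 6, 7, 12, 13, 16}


A \ B = elements in A but not in B
A = {12, 15, 22}
B = {3, 4, 6, 7, 12, 13, 16}
Remove from A any elements in B
A \ B = {15, 22}

A \ B = {15, 22}


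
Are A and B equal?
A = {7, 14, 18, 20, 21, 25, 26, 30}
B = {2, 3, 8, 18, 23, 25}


Two sets are equal iff they have exactly the same elements.
A = {7, 14, 18, 20, 21, 25, 26, 30}
B = {2, 3, 8, 18, 23, 25}
Differences: {2, 3, 7, 8, 14, 20, 21, 23, 26, 30}
A ≠ B

No, A ≠ B


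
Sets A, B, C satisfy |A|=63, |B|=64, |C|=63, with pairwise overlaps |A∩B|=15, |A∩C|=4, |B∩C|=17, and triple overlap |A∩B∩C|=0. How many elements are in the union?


|A∪B∪C| = |A|+|B|+|C| - |A∩B|-|A∩C|-|B∩C| + |A∩B∩C|
= 63+64+63 - 15-4-17 + 0
= 190 - 36 + 0
= 154

|A ∪ B ∪ C| = 154


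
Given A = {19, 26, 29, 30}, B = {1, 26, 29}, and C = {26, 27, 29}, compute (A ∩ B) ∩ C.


A ∩ B = {26, 29}
(A ∩ B) ∩ C = {26, 29}

A ∩ B ∩ C = {26, 29}


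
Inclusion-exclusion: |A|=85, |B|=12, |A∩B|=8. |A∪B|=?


|A ∪ B| = |A| + |B| - |A ∩ B|
= 85 + 12 - 8
= 89

|A ∪ B| = 89
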